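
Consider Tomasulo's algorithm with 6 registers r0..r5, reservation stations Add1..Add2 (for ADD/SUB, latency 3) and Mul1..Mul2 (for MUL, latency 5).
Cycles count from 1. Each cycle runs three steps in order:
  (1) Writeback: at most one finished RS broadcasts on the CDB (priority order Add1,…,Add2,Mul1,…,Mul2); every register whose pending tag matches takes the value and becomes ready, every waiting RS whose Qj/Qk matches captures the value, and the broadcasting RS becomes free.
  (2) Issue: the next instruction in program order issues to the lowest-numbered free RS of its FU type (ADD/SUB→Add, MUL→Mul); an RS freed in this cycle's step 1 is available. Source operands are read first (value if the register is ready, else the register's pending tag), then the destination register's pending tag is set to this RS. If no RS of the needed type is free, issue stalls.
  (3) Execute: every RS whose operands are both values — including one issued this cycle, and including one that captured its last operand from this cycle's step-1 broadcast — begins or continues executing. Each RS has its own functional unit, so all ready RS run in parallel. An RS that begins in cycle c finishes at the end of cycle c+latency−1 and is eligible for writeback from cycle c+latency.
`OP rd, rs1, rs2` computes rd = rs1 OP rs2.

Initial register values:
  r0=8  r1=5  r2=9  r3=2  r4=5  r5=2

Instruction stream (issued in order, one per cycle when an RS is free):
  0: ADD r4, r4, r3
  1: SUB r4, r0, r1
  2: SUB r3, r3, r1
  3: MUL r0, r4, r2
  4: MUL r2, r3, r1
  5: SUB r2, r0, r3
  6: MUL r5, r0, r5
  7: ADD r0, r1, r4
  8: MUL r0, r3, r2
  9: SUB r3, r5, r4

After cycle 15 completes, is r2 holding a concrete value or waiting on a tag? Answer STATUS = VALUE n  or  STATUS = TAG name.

c1: issue ADD r4<-Add1 | r0:8,r1:5,r2:9,r3:2,r4:Add1,r5:2
c2: issue SUB r4<-Add2 | r0:8,r1:5,r2:9,r3:2,r4:Add2,r5:2
c3: stall | r0:8,r1:5,r2:9,r3:2,r4:Add2,r5:2
c4: CDB Add1=7; issue SUB r3<-Add1 | r0:8,r1:5,r2:9,r3:Add1,r4:Add2,r5:2
c5: CDB Add2=3; issue MUL r0<-Mul1 | r0:Mul1,r1:5,r2:9,r3:Add1,r4:3,r5:2
c6: issue MUL r2<-Mul2 | r0:Mul1,r1:5,r2:Mul2,r3:Add1,r4:3,r5:2
c7: CDB Add1=-3; issue SUB r2<-Add1 | r0:Mul1,r1:5,r2:Add1,r3:-3,r4:3,r5:2
c8: stall | r0:Mul1,r1:5,r2:Add1,r3:-3,r4:3,r5:2
c9: stall | r0:Mul1,r1:5,r2:Add1,r3:-3,r4:3,r5:2
c10: CDB Mul1=27; issue MUL r5<-Mul1 | r0:27,r1:5,r2:Add1,r3:-3,r4:3,r5:Mul1
c11: issue ADD r0<-Add2 | r0:Add2,r1:5,r2:Add1,r3:-3,r4:3,r5:Mul1
c12: CDB Mul2=-15; issue MUL r0<-Mul2 | r0:Mul2,r1:5,r2:Add1,r3:-3,r4:3,r5:Mul1
c13: CDB Add1=30; issue SUB r3<-Add1 | r0:Mul2,r1:5,r2:30,r3:Add1,r4:3,r5:Mul1
c14: CDB Add2=8 | r0:Mul2,r1:5,r2:30,r3:Add1,r4:3,r5:Mul1
c15: CDB Mul1=54 | r0:Mul2,r1:5,r2:30,r3:Add1,r4:3,r5:54

STATUS = VALUE 30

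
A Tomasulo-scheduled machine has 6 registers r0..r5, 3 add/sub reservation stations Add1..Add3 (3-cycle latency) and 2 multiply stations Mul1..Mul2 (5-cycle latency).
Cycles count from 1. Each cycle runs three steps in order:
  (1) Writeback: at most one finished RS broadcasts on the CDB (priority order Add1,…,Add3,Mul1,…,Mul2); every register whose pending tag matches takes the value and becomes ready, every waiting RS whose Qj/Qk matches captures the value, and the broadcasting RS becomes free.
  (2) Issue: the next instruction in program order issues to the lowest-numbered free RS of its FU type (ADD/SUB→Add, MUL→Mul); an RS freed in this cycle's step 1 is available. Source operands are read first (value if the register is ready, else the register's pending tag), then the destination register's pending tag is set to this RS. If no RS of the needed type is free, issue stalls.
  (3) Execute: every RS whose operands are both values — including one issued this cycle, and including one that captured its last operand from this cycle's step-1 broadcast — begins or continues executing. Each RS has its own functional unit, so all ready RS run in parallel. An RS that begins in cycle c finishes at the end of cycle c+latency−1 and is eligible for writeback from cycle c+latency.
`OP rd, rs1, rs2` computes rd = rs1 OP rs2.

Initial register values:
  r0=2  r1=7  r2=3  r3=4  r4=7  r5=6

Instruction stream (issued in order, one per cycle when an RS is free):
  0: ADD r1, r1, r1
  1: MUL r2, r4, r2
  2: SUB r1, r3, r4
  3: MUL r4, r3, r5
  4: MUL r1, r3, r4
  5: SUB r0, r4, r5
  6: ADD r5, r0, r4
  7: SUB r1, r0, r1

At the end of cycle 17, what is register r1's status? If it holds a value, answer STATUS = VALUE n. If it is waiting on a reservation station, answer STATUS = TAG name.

STATUS = VALUE -78

  c1: issue ADD r1<-Add1  regs: r0:2,r1:Add1,r2:3,r3:4,r4:7,r5:6
  c2: issue MUL r2<-Mul1  regs: r0:2,r1:Add1,r2:Mul1,r3:4,r4:7,r5:6
  c3: issue SUB r1<-Add2  regs: r0:2,r1:Add2,r2:Mul1,r3:4,r4:7,r5:6
  c4: CDB Add1=14; issue MUL r4<-Mul2  regs: r0:2,r1:Add2,r2:Mul1,r3:4,r4:Mul2,r5:6
  c5: stall  regs: r0:2,r1:Add2,r2:Mul1,r3:4,r4:Mul2,r5:6
  c6: CDB Add2=-3; stall  regs: r0:2,r1:-3,r2:Mul1,r3:4,r4:Mul2,r5:6
  c7: CDB Mul1=21; issue MUL r1<-Mul1  regs: r0:2,r1:Mul1,r2:21,r3:4,r4:Mul2,r5:6
  c8: issue SUB r0<-Add1  regs: r0:Add1,r1:Mul1,r2:21,r3:4,r4:Mul2,r5:6
  c9: CDB Mul2=24; issue ADD r5<-Add2  regs: r0:Add1,r1:Mul1,r2:21,r3:4,r4:24,r5:Add2
  c10: issue SUB r1<-Add3  regs: r0:Add1,r1:Add3,r2:21,r3:4,r4:24,r5:Add2
  c11: -  regs: r0:Add1,r1:Add3,r2:21,r3:4,r4:24,r5:Add2
  c12: CDB Add1=18  regs: r0:18,r1:Add3,r2:21,r3:4,r4:24,r5:Add2
  c13: -  regs: r0:18,r1:Add3,r2:21,r3:4,r4:24,r5:Add2
  c14: CDB Mul1=96  regs: r0:18,r1:Add3,r2:21,r3:4,r4:24,r5:Add2
  c15: CDB Add2=42  regs: r0:18,r1:Add3,r2:21,r3:4,r4:24,r5:42
  c16: -  regs: r0:18,r1:Add3,r2:21,r3:4,r4:24,r5:42
  c17: CDB Add3=-78  regs: r0:18,r1:-78,r2:21,r3:4,r4:24,r5:42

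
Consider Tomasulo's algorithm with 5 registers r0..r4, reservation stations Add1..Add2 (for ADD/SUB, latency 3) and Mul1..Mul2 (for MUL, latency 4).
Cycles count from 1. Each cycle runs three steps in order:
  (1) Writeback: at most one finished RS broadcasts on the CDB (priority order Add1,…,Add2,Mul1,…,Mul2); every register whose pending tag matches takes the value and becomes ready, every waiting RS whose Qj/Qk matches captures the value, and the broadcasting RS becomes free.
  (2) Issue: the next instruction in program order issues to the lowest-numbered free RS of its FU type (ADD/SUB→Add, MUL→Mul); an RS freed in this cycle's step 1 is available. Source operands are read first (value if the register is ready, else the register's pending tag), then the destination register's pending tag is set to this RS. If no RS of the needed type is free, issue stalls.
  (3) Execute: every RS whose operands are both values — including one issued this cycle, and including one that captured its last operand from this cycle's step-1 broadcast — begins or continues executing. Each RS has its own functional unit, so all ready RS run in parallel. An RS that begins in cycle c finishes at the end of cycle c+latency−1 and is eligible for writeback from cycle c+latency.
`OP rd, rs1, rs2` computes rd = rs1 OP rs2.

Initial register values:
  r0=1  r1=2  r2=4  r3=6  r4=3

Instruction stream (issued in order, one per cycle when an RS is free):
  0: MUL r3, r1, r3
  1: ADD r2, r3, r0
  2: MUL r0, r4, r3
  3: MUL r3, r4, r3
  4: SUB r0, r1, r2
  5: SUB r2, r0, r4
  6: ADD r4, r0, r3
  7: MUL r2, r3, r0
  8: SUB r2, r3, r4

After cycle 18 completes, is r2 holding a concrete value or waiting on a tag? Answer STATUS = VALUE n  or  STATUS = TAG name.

cycle 1: issue MUL r3<-Mul1 // r0:1,r1:2,r2:4,r3:Mul1,r4:3
cycle 2: issue ADD r2<-Add1 // r0:1,r1:2,r2:Add1,r3:Mul1,r4:3
cycle 3: issue MUL r0<-Mul2 // r0:Mul2,r1:2,r2:Add1,r3:Mul1,r4:3
cycle 4: stall // r0:Mul2,r1:2,r2:Add1,r3:Mul1,r4:3
cycle 5: CDB Mul1=12; issue MUL r3<-Mul1 // r0:Mul2,r1:2,r2:Add1,r3:Mul1,r4:3
cycle 6: issue SUB r0<-Add2 // r0:Add2,r1:2,r2:Add1,r3:Mul1,r4:3
cycle 7: stall // r0:Add2,r1:2,r2:Add1,r3:Mul1,r4:3
cycle 8: CDB Add1=13; issue SUB r2<-Add1 // r0:Add2,r1:2,r2:Add1,r3:Mul1,r4:3
cycle 9: CDB Mul1=36; stall // r0:Add2,r1:2,r2:Add1,r3:36,r4:3
cycle 10: CDB Mul2=36; stall // r0:Add2,r1:2,r2:Add1,r3:36,r4:3
cycle 11: CDB Add2=-11; issue ADD r4<-Add2 // r0:-11,r1:2,r2:Add1,r3:36,r4:Add2
cycle 12: issue MUL r2<-Mul1 // r0:-11,r1:2,r2:Mul1,r3:36,r4:Add2
cycle 13: stall // r0:-11,r1:2,r2:Mul1,r3:36,r4:Add2
cycle 14: CDB Add1=-14; issue SUB r2<-Add1 // r0:-11,r1:2,r2:Add1,r3:36,r4:Add2
cycle 15: CDB Add2=25 // r0:-11,r1:2,r2:Add1,r3:36,r4:25
cycle 16: CDB Mul1=-396 // r0:-11,r1:2,r2:Add1,r3:36,r4:25
cycle 17: - // r0:-11,r1:2,r2:Add1,r3:36,r4:25
cycle 18: CDB Add1=11 // r0:-11,r1:2,r2:11,r3:36,r4:25

STATUS = VALUE 11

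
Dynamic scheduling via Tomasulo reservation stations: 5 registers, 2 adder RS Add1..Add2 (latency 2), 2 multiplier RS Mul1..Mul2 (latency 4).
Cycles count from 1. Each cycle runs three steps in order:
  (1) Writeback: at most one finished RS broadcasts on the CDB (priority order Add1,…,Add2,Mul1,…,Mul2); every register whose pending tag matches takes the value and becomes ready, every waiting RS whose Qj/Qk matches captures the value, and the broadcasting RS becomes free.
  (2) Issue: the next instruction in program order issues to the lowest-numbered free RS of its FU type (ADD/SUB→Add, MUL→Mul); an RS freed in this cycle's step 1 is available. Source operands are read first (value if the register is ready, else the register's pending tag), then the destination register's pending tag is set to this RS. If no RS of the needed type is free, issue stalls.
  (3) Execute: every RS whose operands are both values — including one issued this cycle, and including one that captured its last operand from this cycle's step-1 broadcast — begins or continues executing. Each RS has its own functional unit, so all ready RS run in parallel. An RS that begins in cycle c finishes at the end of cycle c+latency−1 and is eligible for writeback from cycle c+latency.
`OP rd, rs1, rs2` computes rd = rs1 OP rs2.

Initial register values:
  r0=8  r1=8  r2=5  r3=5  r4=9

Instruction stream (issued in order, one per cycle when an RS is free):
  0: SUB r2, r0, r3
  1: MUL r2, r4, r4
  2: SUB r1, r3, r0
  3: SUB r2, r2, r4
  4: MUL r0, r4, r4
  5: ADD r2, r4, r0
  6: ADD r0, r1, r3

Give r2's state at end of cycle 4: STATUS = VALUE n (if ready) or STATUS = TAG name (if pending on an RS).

c1: issue SUB r2<-Add1 | r0:8,r1:8,r2:Add1,r3:5,r4:9
c2: issue MUL r2<-Mul1 | r0:8,r1:8,r2:Mul1,r3:5,r4:9
c3: CDB Add1=3; issue SUB r1<-Add1 | r0:8,r1:Add1,r2:Mul1,r3:5,r4:9
c4: issue SUB r2<-Add2 | r0:8,r1:Add1,r2:Add2,r3:5,r4:9

STATUS = TAG Add2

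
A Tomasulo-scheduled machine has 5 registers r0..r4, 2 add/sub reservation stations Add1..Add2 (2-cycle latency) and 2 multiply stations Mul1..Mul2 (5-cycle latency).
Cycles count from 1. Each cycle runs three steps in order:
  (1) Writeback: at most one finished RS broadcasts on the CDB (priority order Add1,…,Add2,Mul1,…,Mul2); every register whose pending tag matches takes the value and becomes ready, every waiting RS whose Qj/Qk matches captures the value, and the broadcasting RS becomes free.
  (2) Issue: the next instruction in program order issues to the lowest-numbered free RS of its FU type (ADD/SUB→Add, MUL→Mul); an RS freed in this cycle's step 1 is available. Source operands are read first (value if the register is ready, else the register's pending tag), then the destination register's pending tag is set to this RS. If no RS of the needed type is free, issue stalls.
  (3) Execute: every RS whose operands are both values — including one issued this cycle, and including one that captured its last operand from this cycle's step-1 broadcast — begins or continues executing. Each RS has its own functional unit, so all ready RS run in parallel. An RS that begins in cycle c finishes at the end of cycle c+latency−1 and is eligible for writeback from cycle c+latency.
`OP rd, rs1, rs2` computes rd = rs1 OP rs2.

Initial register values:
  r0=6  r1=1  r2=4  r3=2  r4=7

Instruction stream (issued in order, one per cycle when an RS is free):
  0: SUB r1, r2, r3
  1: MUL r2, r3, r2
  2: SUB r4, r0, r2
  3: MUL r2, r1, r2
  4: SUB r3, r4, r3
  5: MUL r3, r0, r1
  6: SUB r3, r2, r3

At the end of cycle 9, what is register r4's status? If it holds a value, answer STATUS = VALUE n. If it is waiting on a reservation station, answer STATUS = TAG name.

cycle 1: issue SUB r1<-Add1 // r0:6,r1:Add1,r2:4,r3:2,r4:7
cycle 2: issue MUL r2<-Mul1 // r0:6,r1:Add1,r2:Mul1,r3:2,r4:7
cycle 3: CDB Add1=2; issue SUB r4<-Add1 // r0:6,r1:2,r2:Mul1,r3:2,r4:Add1
cycle 4: issue MUL r2<-Mul2 // r0:6,r1:2,r2:Mul2,r3:2,r4:Add1
cycle 5: issue SUB r3<-Add2 // r0:6,r1:2,r2:Mul2,r3:Add2,r4:Add1
cycle 6: stall // r0:6,r1:2,r2:Mul2,r3:Add2,r4:Add1
cycle 7: CDB Mul1=8; issue MUL r3<-Mul1 // r0:6,r1:2,r2:Mul2,r3:Mul1,r4:Add1
cycle 8: stall // r0:6,r1:2,r2:Mul2,r3:Mul1,r4:Add1
cycle 9: CDB Add1=-2; issue SUB r3<-Add1 // r0:6,r1:2,r2:Mul2,r3:Add1,r4:-2

STATUS = VALUE -2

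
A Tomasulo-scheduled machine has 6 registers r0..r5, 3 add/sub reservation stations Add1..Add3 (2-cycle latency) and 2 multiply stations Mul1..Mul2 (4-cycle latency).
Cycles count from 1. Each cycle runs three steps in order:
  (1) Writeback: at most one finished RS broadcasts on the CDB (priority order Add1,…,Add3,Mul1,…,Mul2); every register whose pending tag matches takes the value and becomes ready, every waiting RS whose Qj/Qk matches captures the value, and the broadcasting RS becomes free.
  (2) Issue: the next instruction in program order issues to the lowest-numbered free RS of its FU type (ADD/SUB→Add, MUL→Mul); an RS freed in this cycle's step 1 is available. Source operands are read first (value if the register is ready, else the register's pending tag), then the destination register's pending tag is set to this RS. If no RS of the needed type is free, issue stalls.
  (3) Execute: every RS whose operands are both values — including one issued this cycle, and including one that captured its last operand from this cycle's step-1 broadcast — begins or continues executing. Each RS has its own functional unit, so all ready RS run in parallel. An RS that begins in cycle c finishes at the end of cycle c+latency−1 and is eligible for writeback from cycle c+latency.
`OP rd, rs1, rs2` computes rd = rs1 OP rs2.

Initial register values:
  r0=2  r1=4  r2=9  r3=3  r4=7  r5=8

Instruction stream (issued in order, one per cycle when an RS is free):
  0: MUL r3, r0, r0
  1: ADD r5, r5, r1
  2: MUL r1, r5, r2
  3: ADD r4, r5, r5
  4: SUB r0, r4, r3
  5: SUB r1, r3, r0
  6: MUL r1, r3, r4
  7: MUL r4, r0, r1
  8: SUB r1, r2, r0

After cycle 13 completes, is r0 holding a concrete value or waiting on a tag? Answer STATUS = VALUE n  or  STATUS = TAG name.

  c1: issue MUL r3<-Mul1  regs: r0:2,r1:4,r2:9,r3:Mul1,r4:7,r5:8
  c2: issue ADD r5<-Add1  regs: r0:2,r1:4,r2:9,r3:Mul1,r4:7,r5:Add1
  c3: issue MUL r1<-Mul2  regs: r0:2,r1:Mul2,r2:9,r3:Mul1,r4:7,r5:Add1
  c4: CDB Add1=12; issue ADD r4<-Add1  regs: r0:2,r1:Mul2,r2:9,r3:Mul1,r4:Add1,r5:12
  c5: CDB Mul1=4; issue SUB r0<-Add2  regs: r0:Add2,r1:Mul2,r2:9,r3:4,r4:Add1,r5:12
  c6: CDB Add1=24; issue SUB r1<-Add1  regs: r0:Add2,r1:Add1,r2:9,r3:4,r4:24,r5:12
  c7: issue MUL r1<-Mul1  regs: r0:Add2,r1:Mul1,r2:9,r3:4,r4:24,r5:12
  c8: CDB Add2=20; stall  regs: r0:20,r1:Mul1,r2:9,r3:4,r4:24,r5:12
  c9: CDB Mul2=108; issue MUL r4<-Mul2  regs: r0:20,r1:Mul1,r2:9,r3:4,r4:Mul2,r5:12
  c10: CDB Add1=-16; issue SUB r1<-Add1  regs: r0:20,r1:Add1,r2:9,r3:4,r4:Mul2,r5:12
  c11: CDB Mul1=96  regs: r0:20,r1:Add1,r2:9,r3:4,r4:Mul2,r5:12
  c12: CDB Add1=-11  regs: r0:20,r1:-11,r2:9,r3:4,r4:Mul2,r5:12
  c13: -  regs: r0:20,r1:-11,r2:9,r3:4,r4:Mul2,r5:12

STATUS = VALUE 20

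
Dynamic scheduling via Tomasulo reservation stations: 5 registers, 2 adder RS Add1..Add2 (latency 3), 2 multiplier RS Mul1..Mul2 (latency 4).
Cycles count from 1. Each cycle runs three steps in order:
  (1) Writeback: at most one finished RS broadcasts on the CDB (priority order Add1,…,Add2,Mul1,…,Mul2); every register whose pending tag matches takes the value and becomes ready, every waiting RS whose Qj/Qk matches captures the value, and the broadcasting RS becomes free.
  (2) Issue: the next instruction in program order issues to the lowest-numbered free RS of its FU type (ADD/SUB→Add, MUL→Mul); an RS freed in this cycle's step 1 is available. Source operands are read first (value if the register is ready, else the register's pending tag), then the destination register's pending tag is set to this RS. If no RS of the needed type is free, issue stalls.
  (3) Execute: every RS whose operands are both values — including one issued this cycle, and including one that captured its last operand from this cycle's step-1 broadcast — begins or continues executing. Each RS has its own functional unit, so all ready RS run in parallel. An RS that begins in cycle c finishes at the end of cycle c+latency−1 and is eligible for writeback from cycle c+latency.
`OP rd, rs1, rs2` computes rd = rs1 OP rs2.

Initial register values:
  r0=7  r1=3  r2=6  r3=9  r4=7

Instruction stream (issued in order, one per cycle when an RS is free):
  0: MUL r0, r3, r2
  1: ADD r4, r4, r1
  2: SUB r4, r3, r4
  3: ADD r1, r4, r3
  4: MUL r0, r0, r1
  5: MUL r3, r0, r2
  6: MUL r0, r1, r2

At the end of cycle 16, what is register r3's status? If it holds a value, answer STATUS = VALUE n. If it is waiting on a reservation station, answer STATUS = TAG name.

STATUS = TAG Mul2

c1: issue MUL r0<-Mul1 | r0:Mul1,r1:3,r2:6,r3:9,r4:7
c2: issue ADD r4<-Add1 | r0:Mul1,r1:3,r2:6,r3:9,r4:Add1
c3: issue SUB r4<-Add2 | r0:Mul1,r1:3,r2:6,r3:9,r4:Add2
c4: stall | r0:Mul1,r1:3,r2:6,r3:9,r4:Add2
c5: CDB Add1=10; issue ADD r1<-Add1 | r0:Mul1,r1:Add1,r2:6,r3:9,r4:Add2
c6: CDB Mul1=54; issue MUL r0<-Mul1 | r0:Mul1,r1:Add1,r2:6,r3:9,r4:Add2
c7: issue MUL r3<-Mul2 | r0:Mul1,r1:Add1,r2:6,r3:Mul2,r4:Add2
c8: CDB Add2=-1; stall | r0:Mul1,r1:Add1,r2:6,r3:Mul2,r4:-1
c9: stall | r0:Mul1,r1:Add1,r2:6,r3:Mul2,r4:-1
c10: stall | r0:Mul1,r1:Add1,r2:6,r3:Mul2,r4:-1
c11: CDB Add1=8; stall | r0:Mul1,r1:8,r2:6,r3:Mul2,r4:-1
c12: stall | r0:Mul1,r1:8,r2:6,r3:Mul2,r4:-1
c13: stall | r0:Mul1,r1:8,r2:6,r3:Mul2,r4:-1
c14: stall | r0:Mul1,r1:8,r2:6,r3:Mul2,r4:-1
c15: CDB Mul1=432; issue MUL r0<-Mul1 | r0:Mul1,r1:8,r2:6,r3:Mul2,r4:-1
c16: - | r0:Mul1,r1:8,r2:6,r3:Mul2,r4:-1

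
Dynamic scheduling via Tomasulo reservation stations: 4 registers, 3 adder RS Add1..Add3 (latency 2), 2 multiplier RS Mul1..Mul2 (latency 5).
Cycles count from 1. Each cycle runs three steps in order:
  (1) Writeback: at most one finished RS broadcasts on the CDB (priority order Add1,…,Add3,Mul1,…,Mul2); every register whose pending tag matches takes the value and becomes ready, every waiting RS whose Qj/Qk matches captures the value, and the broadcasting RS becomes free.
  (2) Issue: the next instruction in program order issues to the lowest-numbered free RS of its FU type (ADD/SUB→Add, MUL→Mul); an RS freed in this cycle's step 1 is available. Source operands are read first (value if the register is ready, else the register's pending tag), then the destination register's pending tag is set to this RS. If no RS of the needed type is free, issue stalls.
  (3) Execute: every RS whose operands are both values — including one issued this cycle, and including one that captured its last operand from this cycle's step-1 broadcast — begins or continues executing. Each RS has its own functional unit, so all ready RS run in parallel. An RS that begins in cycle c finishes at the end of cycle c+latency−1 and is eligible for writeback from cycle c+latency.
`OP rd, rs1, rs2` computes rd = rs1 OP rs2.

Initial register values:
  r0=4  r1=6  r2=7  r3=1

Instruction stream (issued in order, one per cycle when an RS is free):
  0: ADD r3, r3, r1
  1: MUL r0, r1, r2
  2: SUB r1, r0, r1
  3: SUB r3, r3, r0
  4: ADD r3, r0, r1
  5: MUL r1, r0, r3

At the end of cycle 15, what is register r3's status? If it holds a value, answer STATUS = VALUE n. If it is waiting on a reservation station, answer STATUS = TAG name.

STATUS = VALUE 78

c1: issue ADD r3<-Add1 | r0:4,r1:6,r2:7,r3:Add1
c2: issue MUL r0<-Mul1 | r0:Mul1,r1:6,r2:7,r3:Add1
c3: CDB Add1=7; issue SUB r1<-Add1 | r0:Mul1,r1:Add1,r2:7,r3:7
c4: issue SUB r3<-Add2 | r0:Mul1,r1:Add1,r2:7,r3:Add2
c5: issue ADD r3<-Add3 | r0:Mul1,r1:Add1,r2:7,r3:Add3
c6: issue MUL r1<-Mul2 | r0:Mul1,r1:Mul2,r2:7,r3:Add3
c7: CDB Mul1=42 | r0:42,r1:Mul2,r2:7,r3:Add3
c8: - | r0:42,r1:Mul2,r2:7,r3:Add3
c9: CDB Add1=36 | r0:42,r1:Mul2,r2:7,r3:Add3
c10: CDB Add2=-35 | r0:42,r1:Mul2,r2:7,r3:Add3
c11: CDB Add3=78 | r0:42,r1:Mul2,r2:7,r3:78
c12: - | r0:42,r1:Mul2,r2:7,r3:78
c13: - | r0:42,r1:Mul2,r2:7,r3:78
c14: - | r0:42,r1:Mul2,r2:7,r3:78
c15: - | r0:42,r1:Mul2,r2:7,r3:78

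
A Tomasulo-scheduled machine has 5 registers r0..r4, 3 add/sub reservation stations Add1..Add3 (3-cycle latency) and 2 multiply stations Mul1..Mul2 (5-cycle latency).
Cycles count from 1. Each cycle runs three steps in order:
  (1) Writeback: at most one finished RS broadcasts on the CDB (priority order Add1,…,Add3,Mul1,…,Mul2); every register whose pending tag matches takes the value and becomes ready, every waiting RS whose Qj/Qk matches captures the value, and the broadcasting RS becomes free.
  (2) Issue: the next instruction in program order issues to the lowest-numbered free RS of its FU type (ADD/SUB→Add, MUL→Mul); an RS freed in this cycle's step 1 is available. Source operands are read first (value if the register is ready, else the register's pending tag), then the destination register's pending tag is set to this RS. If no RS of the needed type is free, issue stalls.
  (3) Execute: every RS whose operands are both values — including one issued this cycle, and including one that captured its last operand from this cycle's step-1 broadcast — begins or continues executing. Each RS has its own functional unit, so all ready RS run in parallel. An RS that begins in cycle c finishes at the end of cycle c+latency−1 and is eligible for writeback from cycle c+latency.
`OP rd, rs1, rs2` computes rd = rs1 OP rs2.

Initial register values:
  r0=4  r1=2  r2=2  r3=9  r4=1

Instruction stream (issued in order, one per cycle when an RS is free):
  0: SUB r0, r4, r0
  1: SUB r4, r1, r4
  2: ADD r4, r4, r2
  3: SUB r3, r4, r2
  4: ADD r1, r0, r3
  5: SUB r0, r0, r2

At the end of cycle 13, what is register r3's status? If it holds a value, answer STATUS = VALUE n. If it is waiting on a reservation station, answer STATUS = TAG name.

STATUS = VALUE 1

c1: issue SUB r0<-Add1 | r0:Add1,r1:2,r2:2,r3:9,r4:1
c2: issue SUB r4<-Add2 | r0:Add1,r1:2,r2:2,r3:9,r4:Add2
c3: issue ADD r4<-Add3 | r0:Add1,r1:2,r2:2,r3:9,r4:Add3
c4: CDB Add1=-3; issue SUB r3<-Add1 | r0:-3,r1:2,r2:2,r3:Add1,r4:Add3
c5: CDB Add2=1; issue ADD r1<-Add2 | r0:-3,r1:Add2,r2:2,r3:Add1,r4:Add3
c6: stall | r0:-3,r1:Add2,r2:2,r3:Add1,r4:Add3
c7: stall | r0:-3,r1:Add2,r2:2,r3:Add1,r4:Add3
c8: CDB Add3=3; issue SUB r0<-Add3 | r0:Add3,r1:Add2,r2:2,r3:Add1,r4:3
c9: - | r0:Add3,r1:Add2,r2:2,r3:Add1,r4:3
c10: - | r0:Add3,r1:Add2,r2:2,r3:Add1,r4:3
c11: CDB Add1=1 | r0:Add3,r1:Add2,r2:2,r3:1,r4:3
c12: CDB Add3=-5 | r0:-5,r1:Add2,r2:2,r3:1,r4:3
c13: - | r0:-5,r1:Add2,r2:2,r3:1,r4:3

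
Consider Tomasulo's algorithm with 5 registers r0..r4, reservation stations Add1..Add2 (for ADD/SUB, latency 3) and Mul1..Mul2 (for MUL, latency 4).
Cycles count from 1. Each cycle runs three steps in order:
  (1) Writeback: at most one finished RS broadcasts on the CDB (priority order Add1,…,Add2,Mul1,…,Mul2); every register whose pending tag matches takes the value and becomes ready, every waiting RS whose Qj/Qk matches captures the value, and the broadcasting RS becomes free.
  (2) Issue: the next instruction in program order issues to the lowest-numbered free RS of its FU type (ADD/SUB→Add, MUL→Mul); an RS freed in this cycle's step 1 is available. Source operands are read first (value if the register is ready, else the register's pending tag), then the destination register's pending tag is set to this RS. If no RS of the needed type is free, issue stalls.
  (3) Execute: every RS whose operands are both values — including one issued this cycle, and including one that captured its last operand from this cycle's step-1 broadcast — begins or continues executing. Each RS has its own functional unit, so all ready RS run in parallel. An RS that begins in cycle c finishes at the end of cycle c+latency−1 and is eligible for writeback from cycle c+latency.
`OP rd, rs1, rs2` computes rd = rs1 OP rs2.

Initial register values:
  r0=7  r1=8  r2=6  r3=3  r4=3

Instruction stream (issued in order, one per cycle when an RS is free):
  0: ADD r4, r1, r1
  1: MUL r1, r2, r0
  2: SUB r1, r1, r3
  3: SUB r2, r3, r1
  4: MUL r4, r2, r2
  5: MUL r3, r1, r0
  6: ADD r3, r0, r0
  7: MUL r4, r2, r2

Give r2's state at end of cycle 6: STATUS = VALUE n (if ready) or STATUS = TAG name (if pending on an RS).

cycle 1: issue ADD r4<-Add1 // r0:7,r1:8,r2:6,r3:3,r4:Add1
cycle 2: issue MUL r1<-Mul1 // r0:7,r1:Mul1,r2:6,r3:3,r4:Add1
cycle 3: issue SUB r1<-Add2 // r0:7,r1:Add2,r2:6,r3:3,r4:Add1
cycle 4: CDB Add1=16; issue SUB r2<-Add1 // r0:7,r1:Add2,r2:Add1,r3:3,r4:16
cycle 5: issue MUL r4<-Mul2 // r0:7,r1:Add2,r2:Add1,r3:3,r4:Mul2
cycle 6: CDB Mul1=42; issue MUL r3<-Mul1 // r0:7,r1:Add2,r2:Add1,r3:Mul1,r4:Mul2

STATUS = TAG Add1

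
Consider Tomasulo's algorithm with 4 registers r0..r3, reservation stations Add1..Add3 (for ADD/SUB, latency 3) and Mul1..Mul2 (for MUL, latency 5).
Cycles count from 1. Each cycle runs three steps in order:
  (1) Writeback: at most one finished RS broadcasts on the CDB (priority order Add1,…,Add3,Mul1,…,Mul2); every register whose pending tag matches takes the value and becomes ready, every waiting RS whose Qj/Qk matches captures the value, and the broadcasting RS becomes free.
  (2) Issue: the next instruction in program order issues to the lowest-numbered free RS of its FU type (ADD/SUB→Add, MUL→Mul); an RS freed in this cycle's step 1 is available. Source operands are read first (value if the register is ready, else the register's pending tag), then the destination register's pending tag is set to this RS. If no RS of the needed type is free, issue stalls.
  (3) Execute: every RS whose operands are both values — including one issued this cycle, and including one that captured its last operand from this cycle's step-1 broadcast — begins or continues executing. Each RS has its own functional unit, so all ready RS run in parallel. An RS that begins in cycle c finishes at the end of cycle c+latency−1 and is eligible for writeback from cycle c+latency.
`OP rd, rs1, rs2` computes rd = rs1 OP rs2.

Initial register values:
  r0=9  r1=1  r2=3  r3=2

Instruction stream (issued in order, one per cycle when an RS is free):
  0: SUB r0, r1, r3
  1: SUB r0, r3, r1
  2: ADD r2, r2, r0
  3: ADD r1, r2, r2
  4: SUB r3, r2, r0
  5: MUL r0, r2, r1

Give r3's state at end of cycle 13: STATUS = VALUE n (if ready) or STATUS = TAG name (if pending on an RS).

cycle 1: issue SUB r0<-Add1 // r0:Add1,r1:1,r2:3,r3:2
cycle 2: issue SUB r0<-Add2 // r0:Add2,r1:1,r2:3,r3:2
cycle 3: issue ADD r2<-Add3 // r0:Add2,r1:1,r2:Add3,r3:2
cycle 4: CDB Add1=-1; issue ADD r1<-Add1 // r0:Add2,r1:Add1,r2:Add3,r3:2
cycle 5: CDB Add2=1; issue SUB r3<-Add2 // r0:1,r1:Add1,r2:Add3,r3:Add2
cycle 6: issue MUL r0<-Mul1 // r0:Mul1,r1:Add1,r2:Add3,r3:Add2
cycle 7: - // r0:Mul1,r1:Add1,r2:Add3,r3:Add2
cycle 8: CDB Add3=4 // r0:Mul1,r1:Add1,r2:4,r3:Add2
cycle 9: - // r0:Mul1,r1:Add1,r2:4,r3:Add2
cycle 10: - // r0:Mul1,r1:Add1,r2:4,r3:Add2
cycle 11: CDB Add1=8 // r0:Mul1,r1:8,r2:4,r3:Add2
cycle 12: CDB Add2=3 // r0:Mul1,r1:8,r2:4,r3:3
cycle 13: - // r0:Mul1,r1:8,r2:4,r3:3

STATUS = VALUE 3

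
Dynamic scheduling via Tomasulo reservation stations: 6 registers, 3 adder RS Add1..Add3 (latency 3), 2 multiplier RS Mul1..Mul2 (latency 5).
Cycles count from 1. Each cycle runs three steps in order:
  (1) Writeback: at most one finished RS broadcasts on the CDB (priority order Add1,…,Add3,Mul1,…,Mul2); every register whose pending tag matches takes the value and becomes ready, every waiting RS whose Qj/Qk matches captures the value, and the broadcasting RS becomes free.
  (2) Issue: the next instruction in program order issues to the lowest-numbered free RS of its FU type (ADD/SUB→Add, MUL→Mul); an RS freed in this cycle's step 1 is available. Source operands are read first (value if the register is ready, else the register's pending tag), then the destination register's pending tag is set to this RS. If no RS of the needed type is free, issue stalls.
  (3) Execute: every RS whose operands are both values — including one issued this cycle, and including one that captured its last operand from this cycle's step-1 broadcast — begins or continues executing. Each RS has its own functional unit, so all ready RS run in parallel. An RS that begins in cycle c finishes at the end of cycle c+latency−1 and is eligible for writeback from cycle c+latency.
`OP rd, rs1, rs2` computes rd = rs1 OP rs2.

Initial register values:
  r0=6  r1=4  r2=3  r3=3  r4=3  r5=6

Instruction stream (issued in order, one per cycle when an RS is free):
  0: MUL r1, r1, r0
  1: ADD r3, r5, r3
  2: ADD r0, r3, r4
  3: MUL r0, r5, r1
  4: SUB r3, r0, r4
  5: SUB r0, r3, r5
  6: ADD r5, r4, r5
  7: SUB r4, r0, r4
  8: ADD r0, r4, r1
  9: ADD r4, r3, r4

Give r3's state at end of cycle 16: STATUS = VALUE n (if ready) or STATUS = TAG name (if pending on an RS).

c1: issue MUL r1<-Mul1 | r0:6,r1:Mul1,r2:3,r3:3,r4:3,r5:6
c2: issue ADD r3<-Add1 | r0:6,r1:Mul1,r2:3,r3:Add1,r4:3,r5:6
c3: issue ADD r0<-Add2 | r0:Add2,r1:Mul1,r2:3,r3:Add1,r4:3,r5:6
c4: issue MUL r0<-Mul2 | r0:Mul2,r1:Mul1,r2:3,r3:Add1,r4:3,r5:6
c5: CDB Add1=9; issue SUB r3<-Add1 | r0:Mul2,r1:Mul1,r2:3,r3:Add1,r4:3,r5:6
c6: CDB Mul1=24; issue SUB r0<-Add3 | r0:Add3,r1:24,r2:3,r3:Add1,r4:3,r5:6
c7: stall | r0:Add3,r1:24,r2:3,r3:Add1,r4:3,r5:6
c8: CDB Add2=12; issue ADD r5<-Add2 | r0:Add3,r1:24,r2:3,r3:Add1,r4:3,r5:Add2
c9: stall | r0:Add3,r1:24,r2:3,r3:Add1,r4:3,r5:Add2
c10: stall | r0:Add3,r1:24,r2:3,r3:Add1,r4:3,r5:Add2
c11: CDB Add2=9; issue SUB r4<-Add2 | r0:Add3,r1:24,r2:3,r3:Add1,r4:Add2,r5:9
c12: CDB Mul2=144; stall | r0:Add3,r1:24,r2:3,r3:Add1,r4:Add2,r5:9
c13: stall | r0:Add3,r1:24,r2:3,r3:Add1,r4:Add2,r5:9
c14: stall | r0:Add3,r1:24,r2:3,r3:Add1,r4:Add2,r5:9
c15: CDB Add1=141; issue ADD r0<-Add1 | r0:Add1,r1:24,r2:3,r3:141,r4:Add2,r5:9
c16: stall | r0:Add1,r1:24,r2:3,r3:141,r4:Add2,r5:9

STATUS = VALUE 141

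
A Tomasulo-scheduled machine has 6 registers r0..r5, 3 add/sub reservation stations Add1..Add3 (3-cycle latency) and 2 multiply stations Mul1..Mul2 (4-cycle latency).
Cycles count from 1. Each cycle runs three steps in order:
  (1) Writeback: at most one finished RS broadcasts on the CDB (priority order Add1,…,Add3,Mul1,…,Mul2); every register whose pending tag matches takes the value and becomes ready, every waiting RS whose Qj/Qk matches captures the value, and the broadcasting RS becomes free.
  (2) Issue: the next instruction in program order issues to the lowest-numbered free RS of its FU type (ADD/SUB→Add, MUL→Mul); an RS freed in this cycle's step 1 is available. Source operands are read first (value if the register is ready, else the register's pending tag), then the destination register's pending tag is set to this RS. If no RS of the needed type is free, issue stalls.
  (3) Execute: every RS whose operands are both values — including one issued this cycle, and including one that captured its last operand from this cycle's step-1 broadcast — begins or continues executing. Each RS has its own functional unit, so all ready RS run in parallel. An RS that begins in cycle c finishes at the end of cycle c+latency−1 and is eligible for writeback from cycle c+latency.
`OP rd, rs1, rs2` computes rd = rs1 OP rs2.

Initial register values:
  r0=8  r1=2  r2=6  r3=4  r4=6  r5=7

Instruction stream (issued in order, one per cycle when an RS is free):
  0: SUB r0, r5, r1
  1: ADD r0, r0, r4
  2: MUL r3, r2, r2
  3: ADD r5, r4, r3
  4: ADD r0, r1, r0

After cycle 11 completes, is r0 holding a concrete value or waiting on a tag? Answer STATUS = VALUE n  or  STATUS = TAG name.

c1: issue SUB r0<-Add1 | r0:Add1,r1:2,r2:6,r3:4,r4:6,r5:7
c2: issue ADD r0<-Add2 | r0:Add2,r1:2,r2:6,r3:4,r4:6,r5:7
c3: issue MUL r3<-Mul1 | r0:Add2,r1:2,r2:6,r3:Mul1,r4:6,r5:7
c4: CDB Add1=5; issue ADD r5<-Add1 | r0:Add2,r1:2,r2:6,r3:Mul1,r4:6,r5:Add1
c5: issue ADD r0<-Add3 | r0:Add3,r1:2,r2:6,r3:Mul1,r4:6,r5:Add1
c6: - | r0:Add3,r1:2,r2:6,r3:Mul1,r4:6,r5:Add1
c7: CDB Add2=11 | r0:Add3,r1:2,r2:6,r3:Mul1,r4:6,r5:Add1
c8: CDB Mul1=36 | r0:Add3,r1:2,r2:6,r3:36,r4:6,r5:Add1
c9: - | r0:Add3,r1:2,r2:6,r3:36,r4:6,r5:Add1
c10: CDB Add3=13 | r0:13,r1:2,r2:6,r3:36,r4:6,r5:Add1
c11: CDB Add1=42 | r0:13,r1:2,r2:6,r3:36,r4:6,r5:42

STATUS = VALUE 13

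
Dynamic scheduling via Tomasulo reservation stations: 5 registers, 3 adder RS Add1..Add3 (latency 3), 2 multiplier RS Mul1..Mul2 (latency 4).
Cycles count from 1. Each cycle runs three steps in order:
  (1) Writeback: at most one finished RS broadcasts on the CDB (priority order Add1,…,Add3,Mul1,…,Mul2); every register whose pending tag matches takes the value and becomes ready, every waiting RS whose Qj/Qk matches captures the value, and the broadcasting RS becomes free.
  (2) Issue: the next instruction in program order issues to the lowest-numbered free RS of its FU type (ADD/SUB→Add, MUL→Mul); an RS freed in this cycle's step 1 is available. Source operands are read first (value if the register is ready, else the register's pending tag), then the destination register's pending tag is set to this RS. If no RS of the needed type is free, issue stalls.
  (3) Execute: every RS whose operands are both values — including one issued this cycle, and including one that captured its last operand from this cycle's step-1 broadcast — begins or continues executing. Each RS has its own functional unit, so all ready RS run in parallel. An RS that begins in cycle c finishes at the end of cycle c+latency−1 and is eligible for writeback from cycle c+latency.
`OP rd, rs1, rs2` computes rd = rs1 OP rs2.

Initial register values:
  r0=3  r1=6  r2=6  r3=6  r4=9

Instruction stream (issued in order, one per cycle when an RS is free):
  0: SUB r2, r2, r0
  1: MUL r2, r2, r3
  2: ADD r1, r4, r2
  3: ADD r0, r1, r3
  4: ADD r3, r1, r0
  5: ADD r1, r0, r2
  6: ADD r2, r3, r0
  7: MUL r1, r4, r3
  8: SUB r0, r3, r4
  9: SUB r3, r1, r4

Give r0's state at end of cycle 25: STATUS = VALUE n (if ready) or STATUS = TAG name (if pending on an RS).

  c1: issue SUB r2<-Add1  regs: r0:3,r1:6,r2:Add1,r3:6,r4:9
  c2: issue MUL r2<-Mul1  regs: r0:3,r1:6,r2:Mul1,r3:6,r4:9
  c3: issue ADD r1<-Add2  regs: r0:3,r1:Add2,r2:Mul1,r3:6,r4:9
  c4: CDB Add1=3; issue ADD r0<-Add1  regs: r0:Add1,r1:Add2,r2:Mul1,r3:6,r4:9
  c5: issue ADD r3<-Add3  regs: r0:Add1,r1:Add2,r2:Mul1,r3:Add3,r4:9
  c6: stall  regs: r0:Add1,r1:Add2,r2:Mul1,r3:Add3,r4:9
  c7: stall  regs: r0:Add1,r1:Add2,r2:Mul1,r3:Add3,r4:9
  c8: CDB Mul1=18; stall  regs: r0:Add1,r1:Add2,r2:18,r3:Add3,r4:9
  c9: stall  regs: r0:Add1,r1:Add2,r2:18,r3:Add3,r4:9
  c10: stall  regs: r0:Add1,r1:Add2,r2:18,r3:Add3,r4:9
  c11: CDB Add2=27; issue ADD r1<-Add2  regs: r0:Add1,r1:Add2,r2:18,r3:Add3,r4:9
  c12: stall  regs: r0:Add1,r1:Add2,r2:18,r3:Add3,r4:9
  c13: stall  regs: r0:Add1,r1:Add2,r2:18,r3:Add3,r4:9
  c14: CDB Add1=33; issue ADD r2<-Add1  regs: r0:33,r1:Add2,r2:Add1,r3:Add3,r4:9
  c15: issue MUL r1<-Mul1  regs: r0:33,r1:Mul1,r2:Add1,r3:Add3,r4:9
  c16: stall  regs: r0:33,r1:Mul1,r2:Add1,r3:Add3,r4:9
  c17: CDB Add2=51; issue SUB r0<-Add2  regs: r0:Add2,r1:Mul1,r2:Add1,r3:Add3,r4:9
  c18: CDB Add3=60; issue SUB r3<-Add3  regs: r0:Add2,r1:Mul1,r2:Add1,r3:Add3,r4:9
  c19: -  regs: r0:Add2,r1:Mul1,r2:Add1,r3:Add3,r4:9
  c20: -  regs: r0:Add2,r1:Mul1,r2:Add1,r3:Add3,r4:9
  c21: CDB Add1=93  regs: r0:Add2,r1:Mul1,r2:93,r3:Add3,r4:9
  c22: CDB Add2=51  regs: r0:51,r1:Mul1,r2:93,r3:Add3,r4:9
  c23: CDB Mul1=540  regs: r0:51,r1:540,r2:93,r3:Add3,r4:9
  c24: -  regs: r0:51,r1:540,r2:93,r3:Add3,r4:9
  c25: -  regs: r0:51,r1:540,r2:93,r3:Add3,r4:9

STATUS = VALUE 51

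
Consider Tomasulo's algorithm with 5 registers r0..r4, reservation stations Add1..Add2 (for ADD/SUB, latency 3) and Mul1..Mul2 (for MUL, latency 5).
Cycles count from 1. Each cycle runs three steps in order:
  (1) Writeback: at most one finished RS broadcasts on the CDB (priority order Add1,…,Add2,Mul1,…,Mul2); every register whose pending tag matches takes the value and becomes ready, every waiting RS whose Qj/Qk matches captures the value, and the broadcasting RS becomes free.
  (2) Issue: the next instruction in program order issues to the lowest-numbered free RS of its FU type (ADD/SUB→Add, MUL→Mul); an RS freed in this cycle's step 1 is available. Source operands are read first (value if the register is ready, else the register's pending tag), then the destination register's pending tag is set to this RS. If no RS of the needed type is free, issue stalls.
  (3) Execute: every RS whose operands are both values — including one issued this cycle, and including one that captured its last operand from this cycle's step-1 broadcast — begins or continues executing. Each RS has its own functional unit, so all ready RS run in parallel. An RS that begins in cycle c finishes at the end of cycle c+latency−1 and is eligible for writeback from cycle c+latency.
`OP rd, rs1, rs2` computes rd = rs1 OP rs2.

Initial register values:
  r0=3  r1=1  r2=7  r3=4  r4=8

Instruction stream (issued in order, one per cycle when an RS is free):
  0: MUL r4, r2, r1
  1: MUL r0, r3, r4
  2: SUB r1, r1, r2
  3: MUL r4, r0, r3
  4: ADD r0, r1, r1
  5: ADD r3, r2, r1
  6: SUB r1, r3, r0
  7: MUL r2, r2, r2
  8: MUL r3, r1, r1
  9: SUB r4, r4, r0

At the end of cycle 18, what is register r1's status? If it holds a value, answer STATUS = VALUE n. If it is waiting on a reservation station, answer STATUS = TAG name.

cycle 1: issue MUL r4<-Mul1 // r0:3,r1:1,r2:7,r3:4,r4:Mul1
cycle 2: issue MUL r0<-Mul2 // r0:Mul2,r1:1,r2:7,r3:4,r4:Mul1
cycle 3: issue SUB r1<-Add1 // r0:Mul2,r1:Add1,r2:7,r3:4,r4:Mul1
cycle 4: stall // r0:Mul2,r1:Add1,r2:7,r3:4,r4:Mul1
cycle 5: stall // r0:Mul2,r1:Add1,r2:7,r3:4,r4:Mul1
cycle 6: CDB Add1=-6; stall // r0:Mul2,r1:-6,r2:7,r3:4,r4:Mul1
cycle 7: CDB Mul1=7; issue MUL r4<-Mul1 // r0:Mul2,r1:-6,r2:7,r3:4,r4:Mul1
cycle 8: issue ADD r0<-Add1 // r0:Add1,r1:-6,r2:7,r3:4,r4:Mul1
cycle 9: issue ADD r3<-Add2 // r0:Add1,r1:-6,r2:7,r3:Add2,r4:Mul1
cycle 10: stall // r0:Add1,r1:-6,r2:7,r3:Add2,r4:Mul1
cycle 11: CDB Add1=-12; issue SUB r1<-Add1 // r0:-12,r1:Add1,r2:7,r3:Add2,r4:Mul1
cycle 12: CDB Add2=1; stall // r0:-12,r1:Add1,r2:7,r3:1,r4:Mul1
cycle 13: CDB Mul2=28; issue MUL r2<-Mul2 // r0:-12,r1:Add1,r2:Mul2,r3:1,r4:Mul1
cycle 14: stall // r0:-12,r1:Add1,r2:Mul2,r3:1,r4:Mul1
cycle 15: CDB Add1=13; stall // r0:-12,r1:13,r2:Mul2,r3:1,r4:Mul1
cycle 16: stall // r0:-12,r1:13,r2:Mul2,r3:1,r4:Mul1
cycle 17: stall // r0:-12,r1:13,r2:Mul2,r3:1,r4:Mul1
cycle 18: CDB Mul1=112; issue MUL r3<-Mul1 // r0:-12,r1:13,r2:Mul2,r3:Mul1,r4:112

STATUS = VALUE 13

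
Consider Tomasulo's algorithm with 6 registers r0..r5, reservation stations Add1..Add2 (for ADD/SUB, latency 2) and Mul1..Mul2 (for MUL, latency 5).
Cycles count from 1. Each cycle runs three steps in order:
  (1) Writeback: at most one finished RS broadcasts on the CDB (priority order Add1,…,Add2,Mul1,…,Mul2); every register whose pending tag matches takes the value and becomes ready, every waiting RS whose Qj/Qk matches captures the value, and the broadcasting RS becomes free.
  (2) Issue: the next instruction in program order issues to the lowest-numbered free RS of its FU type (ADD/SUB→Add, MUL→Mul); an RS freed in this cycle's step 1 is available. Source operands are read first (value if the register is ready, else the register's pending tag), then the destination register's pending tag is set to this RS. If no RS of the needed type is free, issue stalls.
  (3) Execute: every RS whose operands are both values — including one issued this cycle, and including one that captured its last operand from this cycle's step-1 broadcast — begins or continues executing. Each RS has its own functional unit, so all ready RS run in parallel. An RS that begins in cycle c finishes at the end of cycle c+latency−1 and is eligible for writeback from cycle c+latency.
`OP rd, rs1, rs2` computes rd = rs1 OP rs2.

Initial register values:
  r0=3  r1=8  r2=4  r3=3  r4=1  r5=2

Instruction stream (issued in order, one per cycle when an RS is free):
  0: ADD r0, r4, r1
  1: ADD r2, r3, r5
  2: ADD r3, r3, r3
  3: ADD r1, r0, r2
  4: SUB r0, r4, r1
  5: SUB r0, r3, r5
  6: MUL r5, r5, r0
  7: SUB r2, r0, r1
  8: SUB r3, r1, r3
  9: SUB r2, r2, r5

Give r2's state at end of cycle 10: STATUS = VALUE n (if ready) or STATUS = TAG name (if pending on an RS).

  c1: issue ADD r0<-Add1  regs: r0:Add1,r1:8,r2:4,r3:3,r4:1,r5:2
  c2: issue ADD r2<-Add2  regs: r0:Add1,r1:8,r2:Add2,r3:3,r4:1,r5:2
  c3: CDB Add1=9; issue ADD r3<-Add1  regs: r0:9,r1:8,r2:Add2,r3:Add1,r4:1,r5:2
  c4: CDB Add2=5; issue ADD r1<-Add2  regs: r0:9,r1:Add2,r2:5,r3:Add1,r4:1,r5:2
  c5: CDB Add1=6; issue SUB r0<-Add1  regs: r0:Add1,r1:Add2,r2:5,r3:6,r4:1,r5:2
  c6: CDB Add2=14; issue SUB r0<-Add2  regs: r0:Add2,r1:14,r2:5,r3:6,r4:1,r5:2
  c7: issue MUL r5<-Mul1  regs: r0:Add2,r1:14,r2:5,r3:6,r4:1,r5:Mul1
  c8: CDB Add1=-13; issue SUB r2<-Add1  regs: r0:Add2,r1:14,r2:Add1,r3:6,r4:1,r5:Mul1
  c9: CDB Add2=4; issue SUB r3<-Add2  regs: r0:4,r1:14,r2:Add1,r3:Add2,r4:1,r5:Mul1
  c10: stall  regs: r0:4,r1:14,r2:Add1,r3:Add2,r4:1,r5:Mul1

STATUS = TAG Add1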